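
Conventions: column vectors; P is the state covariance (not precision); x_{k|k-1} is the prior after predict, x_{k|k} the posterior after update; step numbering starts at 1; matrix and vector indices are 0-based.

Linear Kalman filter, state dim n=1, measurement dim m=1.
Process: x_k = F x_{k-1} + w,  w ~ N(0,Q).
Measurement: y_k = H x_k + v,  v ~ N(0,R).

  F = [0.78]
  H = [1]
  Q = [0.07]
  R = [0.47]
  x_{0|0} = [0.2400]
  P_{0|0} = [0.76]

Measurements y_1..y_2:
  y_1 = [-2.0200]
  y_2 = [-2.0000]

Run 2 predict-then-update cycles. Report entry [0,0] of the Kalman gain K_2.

step 1: x^-=[0.1872]  P^-=[0.5324]  S=[1.0024]  K=[0.5311]  nu=[-2.2072]  x^+=[-0.9851]  P^+=[0.2496]
step 2: x^-=[-0.7684]  P^-=[0.2219]  S=[0.6919]  K=[0.3207]  nu=[-1.2316]  x^+=[-1.1633]  P^+=[0.1507]

K[0,0] = 0.3207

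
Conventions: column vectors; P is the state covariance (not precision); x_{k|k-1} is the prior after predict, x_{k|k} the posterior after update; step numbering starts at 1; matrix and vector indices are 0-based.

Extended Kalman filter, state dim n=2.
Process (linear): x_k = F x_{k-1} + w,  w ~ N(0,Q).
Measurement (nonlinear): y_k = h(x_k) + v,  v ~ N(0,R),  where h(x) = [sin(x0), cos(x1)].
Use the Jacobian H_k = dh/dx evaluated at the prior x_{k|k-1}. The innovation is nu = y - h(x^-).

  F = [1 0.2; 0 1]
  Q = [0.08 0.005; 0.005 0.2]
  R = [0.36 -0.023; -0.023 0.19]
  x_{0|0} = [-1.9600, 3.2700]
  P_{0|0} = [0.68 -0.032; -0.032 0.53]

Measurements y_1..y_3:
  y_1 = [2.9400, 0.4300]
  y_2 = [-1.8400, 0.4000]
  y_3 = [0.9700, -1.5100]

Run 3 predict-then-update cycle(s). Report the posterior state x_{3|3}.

step 1: x^-=[-1.3060, 3.2700]  P^-=[0.7684 0.0790; 0.0790 0.7300]  H_jac=[0.2617 0.0000; 0.0000 0.1281]  S=[0.4126 -0.0204; -0.0204 0.2020]  K=[0.4923 0.0997; 0.0733 0.4702]  nu=[3.9051, 1.4218]  x^+=[0.7582, 4.2248]  P^+=[0.6684 0.0595; 0.0595 0.6845]
step 2: x^-=[1.6031, 4.2248]  P^-=[0.7996 0.2014; 0.2014 0.8845]  H_jac=[-0.0323 0.0000; 0.0000 0.8835]  S=[0.3608 -0.0288; -0.0288 0.8804]  K=[-0.0557 0.2003; 0.0528 0.8894]  nu=[-2.8395, 0.8685]  x^+=[1.9351, 4.8472]  P^+=[0.7625 0.0445; 0.0445 0.1899]
step 3: x^-=[2.9046, 4.8472]  P^-=[0.8679 0.0875; 0.0875 0.3899]  H_jac=[-0.9720 0.0000; 0.0000 0.9909]  S=[1.1800 -0.1073; -0.1073 0.5728]  K=[-0.7133 0.0178; -0.0109 0.6724]  nu=[0.7352, -1.6444]  x^+=[2.3509, 3.7335]  P^+=[0.2646 0.0200; 0.0200 0.1292]

x_post = [2.3509, 3.7335]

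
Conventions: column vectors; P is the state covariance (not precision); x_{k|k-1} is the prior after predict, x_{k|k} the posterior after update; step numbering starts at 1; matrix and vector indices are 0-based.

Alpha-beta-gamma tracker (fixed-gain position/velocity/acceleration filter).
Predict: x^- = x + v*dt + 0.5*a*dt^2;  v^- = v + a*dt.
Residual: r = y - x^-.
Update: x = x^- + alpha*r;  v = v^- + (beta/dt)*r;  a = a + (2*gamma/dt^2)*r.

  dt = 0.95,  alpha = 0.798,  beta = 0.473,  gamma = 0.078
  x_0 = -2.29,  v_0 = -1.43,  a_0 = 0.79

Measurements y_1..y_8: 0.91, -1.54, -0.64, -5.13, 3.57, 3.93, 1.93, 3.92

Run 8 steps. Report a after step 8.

a_post = -0.1391

step 1: x_pred=-3.2920  r=4.2020  x^+=0.0612  v^+=1.4127  a^+=1.5163
step 2: x_pred=2.0875  r=-3.6275  x^+=-0.8073  v^+=1.0471  a^+=0.8893
step 3: x_pred=0.5888  r=-1.2288  x^+=-0.3918  v^+=1.2801  a^+=0.6769
step 4: x_pred=1.1298  r=-6.2598  x^+=-3.8655  v^+=-1.1935  a^+=-0.4051
step 5: x_pred=-5.1822  r=8.7522  x^+=1.8021  v^+=2.7793  a^+=1.1077
step 6: x_pred=4.9422  r=-1.0122  x^+=4.1345  v^+=3.3276  a^+=0.9328
step 7: x_pred=7.7166  r=-5.7866  x^+=3.0989  v^+=1.3326  a^+=-0.0675
step 8: x_pred=4.3344  r=-0.4144  x^+=4.0037  v^+=1.0622  a^+=-0.1391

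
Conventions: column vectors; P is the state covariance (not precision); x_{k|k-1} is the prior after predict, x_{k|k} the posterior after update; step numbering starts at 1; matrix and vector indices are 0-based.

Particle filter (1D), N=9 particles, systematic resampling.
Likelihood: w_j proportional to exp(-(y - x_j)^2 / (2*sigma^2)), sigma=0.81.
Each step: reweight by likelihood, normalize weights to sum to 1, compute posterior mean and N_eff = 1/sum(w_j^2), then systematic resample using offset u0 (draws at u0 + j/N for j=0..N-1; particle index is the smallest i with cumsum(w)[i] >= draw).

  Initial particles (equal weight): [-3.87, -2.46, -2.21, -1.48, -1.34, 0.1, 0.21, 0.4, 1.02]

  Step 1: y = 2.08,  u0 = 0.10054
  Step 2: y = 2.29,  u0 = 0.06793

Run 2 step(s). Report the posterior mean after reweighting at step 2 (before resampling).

step 1: w=[0.0000, 0.0000, 0.0000, 0.0001, 0.0002, 0.0762, 0.1053, 0.1760, 0.6423]  mean=0.7548  Neff=2.1723  idx=[6, 7, 7, 8, 8, 8, 8, 8, 8]
step 2: w=[0.0192, 0.0342, 0.0342, 0.1521, 0.1521, 0.1521, 0.1521, 0.1521, 0.1521]  mean=0.9621  Neff=7.0691  idx=[2, 3, 4, 5, 5, 6, 7, 7, 8]

post_mean = 0.9621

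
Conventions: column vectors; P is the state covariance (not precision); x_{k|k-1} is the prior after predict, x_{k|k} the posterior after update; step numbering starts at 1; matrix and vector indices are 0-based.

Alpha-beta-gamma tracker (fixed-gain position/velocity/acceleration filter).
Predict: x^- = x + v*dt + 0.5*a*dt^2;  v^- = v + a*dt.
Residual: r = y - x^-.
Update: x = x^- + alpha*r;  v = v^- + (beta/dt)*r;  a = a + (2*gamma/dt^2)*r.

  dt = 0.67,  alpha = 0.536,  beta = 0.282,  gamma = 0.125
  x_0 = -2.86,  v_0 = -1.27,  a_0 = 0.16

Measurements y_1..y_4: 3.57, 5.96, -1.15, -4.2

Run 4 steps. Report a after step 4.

a_post = -6.6253

step 1: x_pred=-3.6750  r=7.2450  x^+=0.2083  v^+=1.8866  a^+=4.1949
step 2: x_pred=2.4139  r=3.5461  x^+=4.3146  v^+=6.1897  a^+=6.1698
step 3: x_pred=9.8465  r=-10.9965  x^+=3.9524  v^+=5.6950  a^+=0.0456
step 4: x_pred=7.7783  r=-11.9783  x^+=1.3579  v^+=0.6840  a^+=-6.6253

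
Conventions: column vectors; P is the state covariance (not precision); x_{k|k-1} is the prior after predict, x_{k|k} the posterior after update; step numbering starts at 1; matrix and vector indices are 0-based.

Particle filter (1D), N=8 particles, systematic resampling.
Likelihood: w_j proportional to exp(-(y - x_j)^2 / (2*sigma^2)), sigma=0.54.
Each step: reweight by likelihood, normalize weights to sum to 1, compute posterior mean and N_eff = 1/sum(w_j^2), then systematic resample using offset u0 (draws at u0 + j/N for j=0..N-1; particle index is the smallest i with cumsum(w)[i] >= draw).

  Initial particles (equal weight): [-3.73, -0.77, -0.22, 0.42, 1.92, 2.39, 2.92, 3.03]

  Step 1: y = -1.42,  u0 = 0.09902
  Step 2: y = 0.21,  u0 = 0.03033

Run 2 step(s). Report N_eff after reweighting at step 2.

step 1: w=[0.0002, 0.8466, 0.1479, 0.0053, 0.0000, 0.0000, 0.0000, 0.0000]  mean=-0.6829  Neff=1.3537  idx=[1, 1, 1, 1, 1, 1, 2, 2]
step 2: w=[0.0737, 0.0737, 0.0737, 0.0737, 0.0737, 0.0737, 0.2788, 0.2788]  mean=-0.4634  Neff=5.3178  idx=[0, 2, 3, 5, 6, 6, 7, 7]

N_eff = 5.3178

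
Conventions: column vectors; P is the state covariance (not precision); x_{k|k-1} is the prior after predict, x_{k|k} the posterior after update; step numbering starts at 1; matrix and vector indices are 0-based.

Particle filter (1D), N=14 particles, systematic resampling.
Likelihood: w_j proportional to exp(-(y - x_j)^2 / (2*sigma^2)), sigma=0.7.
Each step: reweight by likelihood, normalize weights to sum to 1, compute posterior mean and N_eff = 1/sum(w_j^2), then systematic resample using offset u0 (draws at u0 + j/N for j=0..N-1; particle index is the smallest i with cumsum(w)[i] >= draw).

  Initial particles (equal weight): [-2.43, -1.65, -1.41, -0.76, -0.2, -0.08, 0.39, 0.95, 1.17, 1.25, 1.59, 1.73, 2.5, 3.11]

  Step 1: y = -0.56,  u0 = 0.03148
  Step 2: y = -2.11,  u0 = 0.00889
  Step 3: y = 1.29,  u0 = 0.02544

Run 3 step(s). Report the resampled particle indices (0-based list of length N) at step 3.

step 1: w=[0.0070, 0.0740, 0.1189, 0.2386, 0.2178, 0.1965, 0.0990, 0.0243, 0.0117, 0.0088, 0.0022, 0.0012, 0.0000, 0.0000]  mean=-0.4554  Neff=5.7715  idx=[1, 2, 2, 3, 3, 3, 4, 4, 4, 5, 5, 5, 6, 7]
step 2: w=[0.3093, 0.2328, 0.2328, 0.0598, 0.0598, 0.0598, 0.0093, 0.0093, 0.0093, 0.0057, 0.0057, 0.0057, 0.0007, 0.0000]  mean=-1.3099  Neff=4.6474  idx=[0, 0, 0, 0, 0, 1, 1, 1, 2, 2, 2, 3, 4, 5]
step 3: w=[0.0033, 0.0033, 0.0033, 0.0033, 0.0033, 0.0129, 0.0129, 0.0129, 0.0129, 0.0129, 0.0129, 0.3020, 0.3020, 0.3020]  mean=-0.8249  Neff=3.6397  idx=[5, 11, 11, 11, 11, 11, 12, 12, 12, 12, 13, 13, 13, 13]

resampled_idx = [5, 11, 11, 11, 11, 11, 12, 12, 12, 12, 13, 13, 13, 13]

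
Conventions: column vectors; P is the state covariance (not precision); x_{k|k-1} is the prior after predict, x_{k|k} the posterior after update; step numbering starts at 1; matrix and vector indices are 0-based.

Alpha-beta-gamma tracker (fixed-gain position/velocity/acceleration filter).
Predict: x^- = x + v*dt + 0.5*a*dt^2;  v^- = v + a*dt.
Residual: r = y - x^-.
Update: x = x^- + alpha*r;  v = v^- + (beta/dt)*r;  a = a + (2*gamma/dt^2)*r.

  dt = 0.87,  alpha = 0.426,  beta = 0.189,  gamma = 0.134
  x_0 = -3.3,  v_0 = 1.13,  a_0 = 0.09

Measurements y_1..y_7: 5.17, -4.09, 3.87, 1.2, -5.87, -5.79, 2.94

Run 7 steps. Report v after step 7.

v_post = -9.9027

step 1: x_pred=-2.2828  r=7.4528  x^+=0.8921  v^+=2.8274  a^+=2.7289
step 2: x_pred=4.3846  r=-8.4746  x^+=0.7744  v^+=3.3604  a^+=-0.2718
step 3: x_pred=3.5952  r=0.2748  x^+=3.7122  v^+=3.1837  a^+=-0.1745
step 4: x_pred=6.4160  r=-5.2160  x^+=4.1940  v^+=1.8988  a^+=-2.0213
step 5: x_pred=5.0810  r=-10.9510  x^+=0.4158  v^+=-2.2388  a^+=-5.8988
step 6: x_pred=-3.7643  r=-2.0257  x^+=-4.6273  v^+=-7.8108  a^+=-6.6161
step 7: x_pred=-13.9265  r=16.8665  x^+=-6.7414  v^+=-9.9027  a^+=-0.6440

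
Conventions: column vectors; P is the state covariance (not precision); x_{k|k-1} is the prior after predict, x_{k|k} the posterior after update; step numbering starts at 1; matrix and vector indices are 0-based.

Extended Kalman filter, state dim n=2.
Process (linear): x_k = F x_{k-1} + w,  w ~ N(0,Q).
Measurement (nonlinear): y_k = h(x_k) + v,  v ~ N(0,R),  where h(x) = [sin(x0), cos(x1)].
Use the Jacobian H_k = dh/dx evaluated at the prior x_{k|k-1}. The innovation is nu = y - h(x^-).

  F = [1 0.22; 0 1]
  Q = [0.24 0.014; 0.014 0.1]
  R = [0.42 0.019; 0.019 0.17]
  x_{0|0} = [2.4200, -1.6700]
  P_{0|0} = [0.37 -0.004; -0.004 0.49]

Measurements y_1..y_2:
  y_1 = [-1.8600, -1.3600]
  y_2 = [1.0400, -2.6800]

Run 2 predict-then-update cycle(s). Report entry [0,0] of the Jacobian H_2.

step 1: x^-=[2.0526, -1.6700]  P^-=[0.6320 0.1178; 0.1178 0.5900]  H_jac=[-0.4634 0.0000; 0.0000 0.9951]  S=[0.5557 -0.0353; -0.0353 0.7542]  K=[-0.5186 0.1311; -0.0489 0.7761]  nu=[-2.7462, -1.2610]  x^+=[3.3115, -2.5144]  P^+=[0.4647 0.0125; 0.0125 0.1317]
step 2: x^-=[2.7583, -2.5144]  P^-=[0.7166 0.0555; 0.0555 0.2317]  H_jac=[-0.9275 0.0000; 0.0000 0.5869]  S=[1.0364 -0.0112; -0.0112 0.2498]  K=[-0.6402 0.1016; -0.0438 0.5423]  nu=[0.6661, -1.8703]  x^+=[2.1419, -3.5579]  P^+=[0.2878 0.0087; 0.0087 0.1557]

H_jac[0,0] = -0.9275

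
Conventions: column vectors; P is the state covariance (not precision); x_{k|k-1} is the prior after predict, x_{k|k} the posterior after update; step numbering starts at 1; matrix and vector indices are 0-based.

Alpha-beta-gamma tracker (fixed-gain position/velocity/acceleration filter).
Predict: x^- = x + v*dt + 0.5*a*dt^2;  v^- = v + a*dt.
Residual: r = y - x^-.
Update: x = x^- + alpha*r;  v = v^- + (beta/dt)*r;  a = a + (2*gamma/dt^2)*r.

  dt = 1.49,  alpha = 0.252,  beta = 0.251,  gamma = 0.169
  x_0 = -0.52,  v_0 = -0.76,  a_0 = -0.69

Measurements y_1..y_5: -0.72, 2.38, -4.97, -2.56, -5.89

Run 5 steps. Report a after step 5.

step 1: x_pred=-2.4183  r=1.6983  x^+=-1.9904  v^+=-1.5020  a^+=-0.4314
step 2: x_pred=-4.7073  r=7.0873  x^+=-2.9213  v^+=-0.9510  a^+=0.6476
step 3: x_pred=-3.6194  r=-1.3506  x^+=-3.9597  v^+=-0.2136  a^+=0.4419
step 4: x_pred=-3.7874  r=1.2274  x^+=-3.4781  v^+=0.6516  a^+=0.6288
step 5: x_pred=-1.8091  r=-4.0809  x^+=-2.8375  v^+=0.9011  a^+=0.0075

a_post = 0.0075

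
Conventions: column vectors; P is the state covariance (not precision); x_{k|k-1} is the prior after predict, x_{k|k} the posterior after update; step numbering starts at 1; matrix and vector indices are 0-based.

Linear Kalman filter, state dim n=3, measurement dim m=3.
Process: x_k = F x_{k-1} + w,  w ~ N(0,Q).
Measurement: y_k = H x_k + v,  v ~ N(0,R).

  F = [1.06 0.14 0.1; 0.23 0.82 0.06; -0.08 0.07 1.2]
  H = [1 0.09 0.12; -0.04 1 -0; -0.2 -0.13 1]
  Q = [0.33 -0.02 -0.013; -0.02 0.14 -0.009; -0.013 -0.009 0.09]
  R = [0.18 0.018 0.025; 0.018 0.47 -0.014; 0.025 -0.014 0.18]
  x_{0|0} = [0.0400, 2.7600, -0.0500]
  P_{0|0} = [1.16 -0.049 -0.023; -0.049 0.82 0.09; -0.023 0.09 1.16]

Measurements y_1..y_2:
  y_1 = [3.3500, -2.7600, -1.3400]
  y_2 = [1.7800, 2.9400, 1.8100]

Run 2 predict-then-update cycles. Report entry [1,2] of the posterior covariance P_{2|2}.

step 1: x^-=[0.4238, 2.2694, 0.1300]  P^-=[1.6441 0.3259 0.0195; 0.3259 0.7466 0.1854; 0.0195 0.1854 1.7919]  S=[1.9233 0.3663 -0.1130; 0.3663 1.1932 0.0232; -0.1130 0.0232 2.0113]  K=[0.8730 -0.0476 -0.1253; 0.1057 0.5822 0.0107; 0.1661 0.0865 0.8854]  nu=[2.7064, -5.0124, -1.0902]  x^+=[3.1615, -0.3743, -0.8192]  P^+=[0.1495 0.0011 0.0300; 0.0011 0.2754 0.0324; 0.0300 0.0324 0.1725]
step 2: x^-=[3.2168, 0.3710, -1.2621]  P^-=[0.5126 0.0556 0.0414; 0.0556 0.3381 0.0566; 0.0414 0.0566 0.3404]  S=[0.7214 0.0899 -0.0043; 0.0899 0.8045 -0.0097; -0.0043 -0.0097 0.5183]  K=[0.7285 -0.0393 -0.1267; 0.0778 0.4090 0.0113; 0.1169 0.0629 0.6288]  nu=[-1.3188, 2.6976, 3.7637]  x^+=[1.6731, 1.4143, 1.1200]  P^+=[0.1246 0.0014 0.0211; 0.0014 0.1935 0.0237; 0.0211 0.0237 0.1225]

P_post[1,2] = 0.0237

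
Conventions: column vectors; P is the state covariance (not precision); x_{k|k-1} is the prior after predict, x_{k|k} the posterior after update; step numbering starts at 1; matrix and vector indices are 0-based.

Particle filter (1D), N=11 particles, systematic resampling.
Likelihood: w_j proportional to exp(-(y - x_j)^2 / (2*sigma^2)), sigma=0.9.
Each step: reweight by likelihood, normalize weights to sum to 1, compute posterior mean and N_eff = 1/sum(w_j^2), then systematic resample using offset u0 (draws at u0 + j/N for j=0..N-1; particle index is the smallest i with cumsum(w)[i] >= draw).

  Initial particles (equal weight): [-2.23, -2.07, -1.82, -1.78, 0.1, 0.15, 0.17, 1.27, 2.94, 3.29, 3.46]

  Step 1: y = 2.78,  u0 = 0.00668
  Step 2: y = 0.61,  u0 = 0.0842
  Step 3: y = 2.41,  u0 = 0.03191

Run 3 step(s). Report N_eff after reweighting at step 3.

N_eff = 6.9038

step 1: w=[0.0000, 0.0000, 0.0000, 0.0000, 0.0041, 0.0049, 0.0052, 0.0852, 0.3426, 0.2964, 0.2616]  mean=2.9978  Neff=3.5588  idx=[5, 7, 8, 8, 8, 9, 9, 9, 9, 10, 10]
step 2: w=[0.4855, 0.4228, 0.0194, 0.0194, 0.0194, 0.0066, 0.0066, 0.0066, 0.0066, 0.0037, 0.0037]  mean=0.8926  Neff=2.4054  idx=[0, 0, 0, 0, 0, 1, 1, 1, 1, 1, 9]
step 3: w=[0.0144, 0.0144, 0.0144, 0.0144, 0.0144, 0.1514, 0.1514, 0.1514, 0.1514, 0.1514, 0.1710]  mean=1.5636  Neff=6.9038  idx=[2, 5, 5, 6, 7, 7, 8, 8, 9, 10, 10]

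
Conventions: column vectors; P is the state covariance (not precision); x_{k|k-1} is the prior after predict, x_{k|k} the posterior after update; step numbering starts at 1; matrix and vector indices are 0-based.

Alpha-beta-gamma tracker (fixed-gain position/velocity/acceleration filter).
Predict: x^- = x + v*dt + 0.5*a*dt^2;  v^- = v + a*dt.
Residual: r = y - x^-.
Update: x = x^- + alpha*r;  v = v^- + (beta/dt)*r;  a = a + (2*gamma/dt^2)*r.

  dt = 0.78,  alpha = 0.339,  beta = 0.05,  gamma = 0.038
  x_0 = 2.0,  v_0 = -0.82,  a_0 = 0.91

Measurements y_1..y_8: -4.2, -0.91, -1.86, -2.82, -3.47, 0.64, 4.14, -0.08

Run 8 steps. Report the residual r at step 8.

resid = -0.3807

step 1: x_pred=1.6372  r=-5.8372  x^+=-0.3416  v^+=-0.4844  a^+=0.1808
step 2: x_pred=-0.6644  r=-0.2456  x^+=-0.7477  v^+=-0.3591  a^+=0.1501
step 3: x_pred=-0.9821  r=-0.8779  x^+=-1.2797  v^+=-0.2982  a^+=0.0405
step 4: x_pred=-1.5000  r=-1.3200  x^+=-1.9475  v^+=-0.3513  a^+=-0.1244
step 5: x_pred=-2.2593  r=-1.2107  x^+=-2.6697  v^+=-0.5259  a^+=-0.2756
step 6: x_pred=-3.1638  r=3.8038  x^+=-1.8743  v^+=-0.4971  a^+=0.1995
step 7: x_pred=-2.2014  r=6.3414  x^+=-0.0516  v^+=0.0650  a^+=0.9917
step 8: x_pred=0.3007  r=-0.3807  x^+=0.1717  v^+=0.8141  a^+=0.9441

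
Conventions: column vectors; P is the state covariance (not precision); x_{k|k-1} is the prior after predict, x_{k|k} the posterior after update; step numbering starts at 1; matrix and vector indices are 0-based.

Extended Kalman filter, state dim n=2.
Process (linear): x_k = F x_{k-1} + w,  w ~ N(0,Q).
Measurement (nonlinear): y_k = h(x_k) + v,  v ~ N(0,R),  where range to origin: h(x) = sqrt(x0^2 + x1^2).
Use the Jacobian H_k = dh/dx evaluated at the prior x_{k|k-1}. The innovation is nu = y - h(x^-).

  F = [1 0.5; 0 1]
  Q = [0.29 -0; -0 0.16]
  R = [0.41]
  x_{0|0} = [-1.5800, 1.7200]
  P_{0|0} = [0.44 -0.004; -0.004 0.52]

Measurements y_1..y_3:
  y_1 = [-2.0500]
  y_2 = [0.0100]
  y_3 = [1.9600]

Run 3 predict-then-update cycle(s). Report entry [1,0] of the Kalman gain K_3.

K[1,0] = -0.4192

step 1: x^-=[-0.7200, 1.7200]  P^-=[0.8560 0.2560; 0.2560 0.6800]  H_jac=[-0.3861 0.9224]  S=[0.9339]  K=[-0.1011; 0.5658]  nu=[-3.9146]  x^+=[-0.3243, -0.4950]  P^+=[0.8465 0.3094; 0.3094 0.3810]
step 2: x^-=[-0.5718, -0.4950]  P^-=[1.5411 0.4999; 0.4999 0.5410]  H_jac=[-0.7561 -0.6545]  S=[2.0175]  K=[-0.7397; -0.3629]  nu=[-0.7463]  x^+=[-0.0198, -0.2242]  P^+=[0.4372 -0.0416; -0.0416 0.2754]
step 3: x^-=[-0.1319, -0.2242]  P^-=[0.7544 0.0961; 0.0961 0.4354]  H_jac=[-0.5070 -0.8620]  S=[1.0113]  K=[-0.4601; -0.4192]  nu=[1.6999]  x^+=[-0.9139, -0.9369]  P^+=[0.5403 -0.0990; -0.0990 0.2576]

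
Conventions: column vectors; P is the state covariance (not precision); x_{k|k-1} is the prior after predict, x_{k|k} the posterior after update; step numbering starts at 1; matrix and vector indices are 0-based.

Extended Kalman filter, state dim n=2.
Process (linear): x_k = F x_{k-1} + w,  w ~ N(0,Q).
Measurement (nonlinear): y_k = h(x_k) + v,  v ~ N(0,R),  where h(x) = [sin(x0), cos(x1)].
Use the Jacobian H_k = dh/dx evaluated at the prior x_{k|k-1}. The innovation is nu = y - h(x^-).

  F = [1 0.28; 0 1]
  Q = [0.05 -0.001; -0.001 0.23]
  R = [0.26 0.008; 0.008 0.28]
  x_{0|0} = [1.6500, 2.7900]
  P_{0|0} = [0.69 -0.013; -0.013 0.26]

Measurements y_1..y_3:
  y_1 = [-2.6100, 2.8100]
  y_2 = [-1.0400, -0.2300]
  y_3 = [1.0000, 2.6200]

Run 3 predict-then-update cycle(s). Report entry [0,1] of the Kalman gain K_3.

step 1: x^-=[2.4312, 2.7900]  P^-=[0.7531 0.0588; 0.0588 0.4900]  H_jac=[-0.7581 0.0000; 0.0000 -0.3444]  S=[0.6928 0.0234; 0.0234 0.3381]  K=[-0.8240 -0.0030; -0.0476 -0.4958]  nu=[-3.2621, 3.7488]  x^+=[5.1079, 1.0867]  P^+=[0.2826 0.0216; 0.0216 0.4042]
step 2: x^-=[5.4122, 1.0867]  P^-=[0.3764 0.1337; 0.1337 0.6342]  H_jac=[0.6440 0.0000; 0.0000 -0.8851]  S=[0.4161 -0.0682; -0.0682 0.7768]  K=[0.5657 -0.1027; 0.0898 -0.7147]  nu=[-0.2750, -0.6954]  x^+=[5.3280, 1.5590]  P^+=[0.2271 0.0274; 0.0274 0.2253]
step 3: x^-=[5.7645, 1.5590]  P^-=[0.3101 0.0895; 0.0895 0.4553]  H_jac=[0.8685 0.0000; 0.0000 -0.9999]  S=[0.4939 -0.0697; -0.0697 0.7352]  K=[0.5353 -0.0709; 0.0709 -0.6125]  nu=[1.4957, 2.6082]  x^+=[6.3801, 0.0675]  P^+=[0.1596 0.0156; 0.0156 0.1709]

K[0,1] = -0.0709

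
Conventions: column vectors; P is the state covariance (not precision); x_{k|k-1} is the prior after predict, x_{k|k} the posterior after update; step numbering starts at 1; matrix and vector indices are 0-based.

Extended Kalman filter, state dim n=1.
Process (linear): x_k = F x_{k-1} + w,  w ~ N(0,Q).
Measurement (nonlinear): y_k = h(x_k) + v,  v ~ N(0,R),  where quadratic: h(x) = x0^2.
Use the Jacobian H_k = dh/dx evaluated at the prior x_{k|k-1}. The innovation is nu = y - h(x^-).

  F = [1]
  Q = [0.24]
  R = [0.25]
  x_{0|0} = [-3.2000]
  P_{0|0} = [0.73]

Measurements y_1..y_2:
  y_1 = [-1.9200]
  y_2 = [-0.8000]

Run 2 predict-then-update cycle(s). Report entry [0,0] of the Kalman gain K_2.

K[0,0] = -0.3321

step 1: x^-=[-3.2000]  P^-=[0.9700]  H_jac=[-6.4000]  S=[39.9812]  K=[-0.1553]  nu=[-12.1600]  x^+=[-1.3119]  P^+=[0.0061]
step 2: x^-=[-1.3119]  P^-=[0.2461]  H_jac=[-2.6238]  S=[1.9439]  K=[-0.3321]  nu=[-2.5210]  x^+=[-0.4746]  P^+=[0.0316]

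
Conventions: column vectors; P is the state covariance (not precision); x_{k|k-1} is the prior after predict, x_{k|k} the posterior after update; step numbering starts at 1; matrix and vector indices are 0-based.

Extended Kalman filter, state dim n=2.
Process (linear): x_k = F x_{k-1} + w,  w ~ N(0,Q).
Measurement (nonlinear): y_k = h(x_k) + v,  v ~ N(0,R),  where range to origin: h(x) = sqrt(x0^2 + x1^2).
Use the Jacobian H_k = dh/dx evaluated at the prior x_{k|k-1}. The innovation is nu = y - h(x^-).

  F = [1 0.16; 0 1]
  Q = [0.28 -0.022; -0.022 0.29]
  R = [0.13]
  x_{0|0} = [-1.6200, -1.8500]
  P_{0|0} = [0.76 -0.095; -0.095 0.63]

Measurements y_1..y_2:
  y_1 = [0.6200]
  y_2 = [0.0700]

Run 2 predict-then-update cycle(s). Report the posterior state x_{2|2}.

step 1: x^-=[-1.9160, -1.8500]  P^-=[1.0257 -0.0162; -0.0162 0.9200]  H_jac=[-0.7194 -0.6946]  S=[1.0885]  K=[-0.6675; -0.5764]  nu=[-2.0434]  x^+=[-0.5519, -0.6723]  P^+=[0.5407 -0.4350; -0.4350 0.5584]
step 2: x^-=[-0.6595, -0.6723]  P^-=[0.6957 -0.3677; -0.3677 0.8484]  H_jac=[-0.7003 -0.7139]  S=[0.5359]  K=[-0.4194; -0.6496]  nu=[-0.8718]  x^+=[-0.2939, -0.1060]  P^+=[0.6015 -0.5137; -0.5137 0.6222]

x_post = [-0.2939, -0.1060]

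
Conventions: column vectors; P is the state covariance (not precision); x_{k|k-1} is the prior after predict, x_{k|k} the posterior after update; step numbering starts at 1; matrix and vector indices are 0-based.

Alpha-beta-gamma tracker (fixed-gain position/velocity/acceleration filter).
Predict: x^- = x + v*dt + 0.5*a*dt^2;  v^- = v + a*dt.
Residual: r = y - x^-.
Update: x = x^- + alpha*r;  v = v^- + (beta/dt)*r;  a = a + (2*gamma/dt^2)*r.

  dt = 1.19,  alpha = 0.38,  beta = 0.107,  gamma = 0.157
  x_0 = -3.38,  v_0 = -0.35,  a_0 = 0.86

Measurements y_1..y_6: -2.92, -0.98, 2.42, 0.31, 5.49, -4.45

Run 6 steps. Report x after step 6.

x_post = 5.3165

step 1: x_pred=-3.1876  r=0.2676  x^+=-3.0859  v^+=0.6975  a^+=0.9193
step 2: x_pred=-1.6050  r=0.6250  x^+=-1.3675  v^+=1.8477  a^+=1.0579
step 3: x_pred=1.5803  r=0.8397  x^+=1.8994  v^+=3.1821  a^+=1.2441
step 4: x_pred=6.5669  r=-6.2569  x^+=4.1893  v^+=4.1000  a^+=-0.1433
step 5: x_pred=8.9668  r=-3.4768  x^+=7.6456  v^+=3.6169  a^+=-0.9142
step 6: x_pred=11.3024  r=-15.7524  x^+=5.3165  v^+=1.1125  a^+=-4.4071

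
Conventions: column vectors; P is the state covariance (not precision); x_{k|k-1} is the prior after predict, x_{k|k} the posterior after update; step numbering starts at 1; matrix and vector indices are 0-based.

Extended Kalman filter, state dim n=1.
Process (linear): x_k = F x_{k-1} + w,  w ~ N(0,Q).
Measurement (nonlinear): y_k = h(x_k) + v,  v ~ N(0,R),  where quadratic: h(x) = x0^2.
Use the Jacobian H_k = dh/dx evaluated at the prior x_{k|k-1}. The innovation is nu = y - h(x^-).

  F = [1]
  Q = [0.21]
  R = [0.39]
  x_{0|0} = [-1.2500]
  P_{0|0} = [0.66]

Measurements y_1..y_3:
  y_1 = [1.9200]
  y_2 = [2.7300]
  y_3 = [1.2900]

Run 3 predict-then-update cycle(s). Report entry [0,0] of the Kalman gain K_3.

K[0,0] = -0.2677

step 1: x^-=[-1.2500]  P^-=[0.8700]  H_jac=[-2.5000]  S=[5.8275]  K=[-0.3732]  nu=[0.3575]  x^+=[-1.3834]  P^+=[0.0582]
step 2: x^-=[-1.3834]  P^-=[0.2682]  H_jac=[-2.7669]  S=[2.4434]  K=[-0.3037]  nu=[0.8161]  x^+=[-1.6313]  P^+=[0.0428]
step 3: x^-=[-1.6313]  P^-=[0.2528]  H_jac=[-3.2626]  S=[3.0811]  K=[-0.2677]  nu=[-1.3712]  x^+=[-1.2642]  P^+=[0.0320]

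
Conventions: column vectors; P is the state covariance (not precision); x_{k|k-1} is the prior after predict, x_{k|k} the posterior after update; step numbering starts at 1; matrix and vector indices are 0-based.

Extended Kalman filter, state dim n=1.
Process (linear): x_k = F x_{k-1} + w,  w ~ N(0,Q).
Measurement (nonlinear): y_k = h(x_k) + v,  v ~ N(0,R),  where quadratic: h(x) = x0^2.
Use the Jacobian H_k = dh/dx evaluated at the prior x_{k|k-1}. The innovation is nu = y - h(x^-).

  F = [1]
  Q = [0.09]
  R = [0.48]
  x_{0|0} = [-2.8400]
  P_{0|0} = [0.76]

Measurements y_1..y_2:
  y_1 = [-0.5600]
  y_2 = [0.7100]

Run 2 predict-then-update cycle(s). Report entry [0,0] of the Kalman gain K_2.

step 1: x^-=[-2.8400]  P^-=[0.8500]  H_jac=[-5.6800]  S=[27.9030]  K=[-0.1730]  nu=[-8.6256]  x^+=[-1.3475]  P^+=[0.0146]
step 2: x^-=[-1.3475]  P^-=[0.1046]  H_jac=[-2.6951]  S=[1.2399]  K=[-0.2274]  nu=[-1.1058]  x^+=[-1.0961]  P^+=[0.0405]

K[0,0] = -0.2274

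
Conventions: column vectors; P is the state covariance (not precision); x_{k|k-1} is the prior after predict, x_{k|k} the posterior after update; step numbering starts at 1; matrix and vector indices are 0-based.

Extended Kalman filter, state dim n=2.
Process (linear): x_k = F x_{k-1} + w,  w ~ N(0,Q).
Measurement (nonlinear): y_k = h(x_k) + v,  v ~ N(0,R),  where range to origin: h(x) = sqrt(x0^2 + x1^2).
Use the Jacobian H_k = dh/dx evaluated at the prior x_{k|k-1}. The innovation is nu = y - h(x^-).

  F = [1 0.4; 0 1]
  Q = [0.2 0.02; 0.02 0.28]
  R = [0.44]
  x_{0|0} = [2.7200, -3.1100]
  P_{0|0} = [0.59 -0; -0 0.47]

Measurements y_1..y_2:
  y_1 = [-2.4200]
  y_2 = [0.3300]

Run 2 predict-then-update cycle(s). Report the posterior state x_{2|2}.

step 1: x^-=[1.4760, -3.1100]  P^-=[0.8652 0.2080; 0.2080 0.7500]  H_jac=[0.4288 -0.9034]  S=[1.0500]  K=[0.1743; -0.5603]  nu=[-5.8625]  x^+=[0.4540, 0.1750]  P^+=[0.8333 0.3106; 0.3106 0.4203]
step 2: x^-=[0.5240, 0.1750]  P^-=[1.3490 0.4987; 0.4987 0.7003]  H_jac=[0.9485 0.3168]  S=[2.0236]  K=[0.7104; 0.3434]  nu=[-0.2224]  x^+=[0.3660, 0.0986]  P^+=[0.3278 0.0051; 0.0051 0.4617]

x_post = [0.3660, 0.0986]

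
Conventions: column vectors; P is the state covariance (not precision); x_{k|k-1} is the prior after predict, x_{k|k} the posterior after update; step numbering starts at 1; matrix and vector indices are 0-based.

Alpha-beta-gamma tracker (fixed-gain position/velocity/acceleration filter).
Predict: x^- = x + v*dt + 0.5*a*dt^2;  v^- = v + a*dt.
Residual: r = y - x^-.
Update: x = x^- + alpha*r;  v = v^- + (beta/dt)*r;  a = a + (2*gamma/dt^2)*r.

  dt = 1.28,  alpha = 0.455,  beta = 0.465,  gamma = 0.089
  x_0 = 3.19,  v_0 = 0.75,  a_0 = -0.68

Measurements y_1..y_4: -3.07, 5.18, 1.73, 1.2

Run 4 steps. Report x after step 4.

step 1: x_pred=3.5929  r=-6.6629  x^+=0.5613  v^+=-2.5409  a^+=-1.4039
step 2: x_pred=-3.8411  r=9.0211  x^+=0.2635  v^+=-1.0607  a^+=-0.4238
step 3: x_pred=-1.4414  r=3.1714  x^+=0.0016  v^+=-0.4510  a^+=-0.0793
step 4: x_pred=-0.6407  r=1.8407  x^+=0.1968  v^+=0.1162  a^+=0.1207

x_post = 0.1968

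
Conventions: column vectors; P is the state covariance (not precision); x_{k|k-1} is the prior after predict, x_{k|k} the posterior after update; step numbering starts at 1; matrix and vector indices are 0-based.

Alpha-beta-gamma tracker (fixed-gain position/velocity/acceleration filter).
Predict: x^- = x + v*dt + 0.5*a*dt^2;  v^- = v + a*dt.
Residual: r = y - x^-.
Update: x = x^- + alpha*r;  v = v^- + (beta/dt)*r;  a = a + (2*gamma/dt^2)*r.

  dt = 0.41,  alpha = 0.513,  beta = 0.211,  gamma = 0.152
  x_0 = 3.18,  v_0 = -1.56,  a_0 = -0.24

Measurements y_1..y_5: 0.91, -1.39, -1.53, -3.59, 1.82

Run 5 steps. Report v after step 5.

step 1: x_pred=2.5202  r=-1.6102  x^+=1.6942  v^+=-2.4871  a^+=-3.1520
step 2: x_pred=0.4096  r=-1.7996  x^+=-0.5136  v^+=-4.7055  a^+=-6.4064
step 3: x_pred=-2.9813  r=1.4513  x^+=-2.2368  v^+=-6.5852  a^+=-3.7817
step 4: x_pred=-5.2546  r=1.6646  x^+=-4.4007  v^+=-7.2791  a^+=-0.7714
step 5: x_pred=-7.4499  r=9.2699  x^+=-2.6945  v^+=-2.8247  a^+=15.9928

v_post = -2.8247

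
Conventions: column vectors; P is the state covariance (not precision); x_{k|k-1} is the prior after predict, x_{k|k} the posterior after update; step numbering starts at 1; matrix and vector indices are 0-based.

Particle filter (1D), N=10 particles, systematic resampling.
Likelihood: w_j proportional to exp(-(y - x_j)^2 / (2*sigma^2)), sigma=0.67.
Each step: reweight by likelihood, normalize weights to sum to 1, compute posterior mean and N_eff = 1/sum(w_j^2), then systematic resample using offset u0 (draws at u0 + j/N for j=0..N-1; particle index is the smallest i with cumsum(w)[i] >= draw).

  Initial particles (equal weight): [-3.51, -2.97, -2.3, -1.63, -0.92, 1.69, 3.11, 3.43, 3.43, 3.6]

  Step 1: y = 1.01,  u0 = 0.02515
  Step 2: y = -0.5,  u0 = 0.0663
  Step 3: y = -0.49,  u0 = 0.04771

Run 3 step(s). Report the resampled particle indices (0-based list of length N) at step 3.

step 1: w=[0.0000, 0.0000, 0.0000, 0.0007, 0.0253, 0.9566, 0.0118, 0.0024, 0.0024, 0.0009]  mean=1.6484  Neff=1.0917  idx=[4, 5, 5, 5, 5, 5, 5, 5, 5, 5]
step 2: w=[0.9502, 0.0055, 0.0055, 0.0055, 0.0055, 0.0055, 0.0055, 0.0055, 0.0055, 0.0055]  mean=-0.7900  Neff=1.1073  idx=[0, 0, 0, 0, 0, 0, 0, 0, 0, 3]
step 3: w=[0.1110, 0.1110, 0.1110, 0.1110, 0.1110, 0.1110, 0.1110, 0.1110, 0.1110, 0.0007]  mean=-0.9182  Neff=9.0123  idx=[0, 1, 2, 3, 4, 4, 5, 6, 7, 8]

resampled_idx = [0, 1, 2, 3, 4, 4, 5, 6, 7, 8]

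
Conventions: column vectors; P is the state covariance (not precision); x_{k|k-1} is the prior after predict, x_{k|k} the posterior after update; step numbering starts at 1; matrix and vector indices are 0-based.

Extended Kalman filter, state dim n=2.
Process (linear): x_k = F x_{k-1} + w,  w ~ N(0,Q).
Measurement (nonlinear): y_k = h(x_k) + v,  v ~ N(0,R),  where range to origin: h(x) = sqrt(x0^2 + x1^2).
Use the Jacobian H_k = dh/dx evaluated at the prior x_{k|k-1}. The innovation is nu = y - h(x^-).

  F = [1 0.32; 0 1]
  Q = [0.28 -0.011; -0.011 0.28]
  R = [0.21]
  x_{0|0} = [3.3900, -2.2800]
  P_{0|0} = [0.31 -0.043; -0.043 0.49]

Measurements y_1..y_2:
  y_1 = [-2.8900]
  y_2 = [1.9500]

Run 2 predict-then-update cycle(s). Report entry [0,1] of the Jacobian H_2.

H_jac[0,1] = 0.9848

step 1: x^-=[2.6604, -2.2800]  P^-=[0.6127 0.1028; 0.1028 0.7700]  H_jac=[0.7593 -0.6507]  S=[0.7877]  K=[0.5056; -0.5370]  nu=[-6.3937]  x^+=[-0.5726, 1.1536]  P^+=[0.4113 0.3167; 0.3167 0.5428]
step 2: x^-=[-0.2034, 1.1536]  P^-=[0.9495 0.4794; 0.4794 0.8228]  H_jac=[-0.1737 0.9848]  S=[0.8727]  K=[0.3520; 0.8332]  nu=[0.7786]  x^+=[0.0707, 1.8023]  P^+=[0.8414 0.2234; 0.2234 0.2171]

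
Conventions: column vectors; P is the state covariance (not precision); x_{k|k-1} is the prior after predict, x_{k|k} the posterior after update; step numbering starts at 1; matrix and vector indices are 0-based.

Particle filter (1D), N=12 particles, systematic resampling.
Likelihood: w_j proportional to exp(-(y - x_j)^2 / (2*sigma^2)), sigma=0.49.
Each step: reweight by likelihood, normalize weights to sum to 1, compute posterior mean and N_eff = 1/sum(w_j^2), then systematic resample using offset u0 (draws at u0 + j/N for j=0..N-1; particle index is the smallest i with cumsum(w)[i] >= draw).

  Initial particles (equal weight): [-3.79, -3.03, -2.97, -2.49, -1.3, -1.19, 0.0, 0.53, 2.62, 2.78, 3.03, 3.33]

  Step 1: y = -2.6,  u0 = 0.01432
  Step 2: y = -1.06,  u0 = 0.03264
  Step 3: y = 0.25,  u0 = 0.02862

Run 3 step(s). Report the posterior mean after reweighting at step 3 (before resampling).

post_mean = -2.4901

step 1: w=[0.0209, 0.2716, 0.3001, 0.3892, 0.0118, 0.0064, 0.0000, 0.0000, 0.0000, 0.0000, 0.0000, 0.0000]  mean=-2.7856  Neff=3.1653  idx=[0, 1, 1, 1, 2, 2, 2, 3, 3, 3, 3, 3]
step 2: w=[0.0000, 0.0042, 0.0042, 0.0042, 0.0069, 0.0069, 0.0069, 0.1933, 0.1933, 0.1933, 0.1933, 0.1933]  mean=-2.5067  Neff=5.3444  idx=[6, 7, 7, 8, 8, 9, 9, 10, 10, 10, 11, 11]
step 3: w=[0.0002, 0.0909, 0.0909, 0.0909, 0.0909, 0.0909, 0.0909, 0.0909, 0.0909, 0.0909, 0.0909, 0.0909]  mean=-2.4901  Neff=11.0052  idx=[1, 2, 3, 4, 4, 5, 6, 7, 8, 9, 10, 11]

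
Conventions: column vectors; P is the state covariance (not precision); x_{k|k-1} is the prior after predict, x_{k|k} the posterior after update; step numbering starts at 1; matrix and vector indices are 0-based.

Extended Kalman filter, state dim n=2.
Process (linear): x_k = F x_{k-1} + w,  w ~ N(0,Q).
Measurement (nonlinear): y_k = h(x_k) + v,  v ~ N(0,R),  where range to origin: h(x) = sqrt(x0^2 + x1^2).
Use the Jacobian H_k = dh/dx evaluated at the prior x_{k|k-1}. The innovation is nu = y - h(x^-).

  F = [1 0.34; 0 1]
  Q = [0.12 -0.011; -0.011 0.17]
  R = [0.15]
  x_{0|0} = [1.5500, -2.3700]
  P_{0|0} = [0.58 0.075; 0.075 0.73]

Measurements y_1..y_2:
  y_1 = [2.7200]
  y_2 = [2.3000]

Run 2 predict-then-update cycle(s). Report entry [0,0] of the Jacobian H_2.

step 1: x^-=[0.7442, -2.3700]  P^-=[0.8354 0.3122; 0.3122 0.9000]  H_jac=[0.2996 -0.9541]  S=[0.8657]  K=[-0.0550; -0.8838]  nu=[0.2359]  x^+=[0.7312, -2.5785]  P^+=[0.8328 0.2701; 0.2701 0.2238]
step 2: x^-=[-0.1455, -2.5785]  P^-=[1.1623 0.3352; 0.3352 0.3938]  H_jac=[-0.0563 -0.9984]  S=[0.5839]  K=[-0.6853; -0.7056]  nu=[-0.2826]  x^+=[0.0482, -2.3791]  P^+=[0.8881 0.0529; 0.0529 0.1030]

H_jac[0,0] = -0.0563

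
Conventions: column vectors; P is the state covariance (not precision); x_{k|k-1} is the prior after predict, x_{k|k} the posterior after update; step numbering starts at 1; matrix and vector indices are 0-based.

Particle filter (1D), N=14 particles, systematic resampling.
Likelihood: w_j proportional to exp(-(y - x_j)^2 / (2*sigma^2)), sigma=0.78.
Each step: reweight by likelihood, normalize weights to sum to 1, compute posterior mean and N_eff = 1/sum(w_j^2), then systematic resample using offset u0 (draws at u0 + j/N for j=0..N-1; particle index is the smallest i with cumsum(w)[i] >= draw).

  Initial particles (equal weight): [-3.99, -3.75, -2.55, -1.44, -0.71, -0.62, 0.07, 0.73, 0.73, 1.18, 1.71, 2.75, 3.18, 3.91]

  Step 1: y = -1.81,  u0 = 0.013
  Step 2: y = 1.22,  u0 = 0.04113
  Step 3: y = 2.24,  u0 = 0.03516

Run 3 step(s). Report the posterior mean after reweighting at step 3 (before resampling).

post_mean = -0.6469

step 1: w=[0.0086, 0.0194, 0.2720, 0.3812, 0.1578, 0.1332, 0.0234, 0.0021, 0.0021, 0.0003, 0.0000, 0.0000, 0.0000, 0.0000]  mean=-1.5388  Neff=3.8036  idx=[1, 2, 2, 2, 2, 3, 3, 3, 3, 3, 4, 4, 5, 5]
step 2: w=[0.0000, 0.0000, 0.0000, 0.0000, 0.0000, 0.0128, 0.0128, 0.0128, 0.0128, 0.0128, 0.2015, 0.2015, 0.2663, 0.2663]  mean=-0.7092  Neff=4.4663  idx=[8, 10, 10, 10, 11, 11, 12, 12, 12, 12, 13, 13, 13, 13]
step 3: w=[0.0011, 0.0578, 0.0578, 0.0578, 0.0578, 0.0578, 0.0888, 0.0888, 0.0888, 0.0888, 0.0888, 0.0888, 0.0888, 0.0888]  mean=-0.6469  Neff=12.5445  idx=[1, 2, 4, 5, 6, 7, 7, 8, 9, 10, 11, 11, 12, 13]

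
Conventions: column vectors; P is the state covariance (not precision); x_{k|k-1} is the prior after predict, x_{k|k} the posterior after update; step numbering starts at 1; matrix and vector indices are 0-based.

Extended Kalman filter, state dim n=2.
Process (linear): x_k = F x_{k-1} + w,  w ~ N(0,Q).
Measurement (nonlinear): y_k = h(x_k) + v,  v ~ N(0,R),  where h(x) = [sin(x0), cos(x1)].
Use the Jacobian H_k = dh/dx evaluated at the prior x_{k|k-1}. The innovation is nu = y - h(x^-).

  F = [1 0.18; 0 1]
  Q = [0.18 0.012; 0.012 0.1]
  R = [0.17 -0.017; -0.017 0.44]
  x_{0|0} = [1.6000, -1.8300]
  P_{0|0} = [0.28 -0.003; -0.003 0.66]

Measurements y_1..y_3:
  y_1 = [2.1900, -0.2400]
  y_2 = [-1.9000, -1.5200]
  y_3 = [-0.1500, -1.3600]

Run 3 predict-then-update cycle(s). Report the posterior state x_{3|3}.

step 1: x^-=[1.2706, -1.8300]  P^-=[0.4803 0.1278; 0.1278 0.7600]  H_jac=[0.2957 0.0000; 0.0000 0.9666]  S=[0.2120 0.0195; 0.0195 1.1501]  K=[0.6611 0.0962; 0.1196 0.6367]  nu=[1.2347, 0.0163]  x^+=[2.0884, -1.6719]  P^+=[0.3745 0.0322; 0.0322 0.2877]
step 2: x^-=[1.7875, -1.6719]  P^-=[0.5754 0.0959; 0.0959 0.3877]  H_jac=[-0.2150 0.0000; 0.0000 0.9949]  S=[0.1966 -0.0375; -0.0375 0.8238]  K=[-0.6125 0.0880; -0.0157 0.4676]  nu=[-2.8766, -1.4190]  x^+=[3.4245, -2.2903]  P^+=[0.4913 0.0494; 0.0494 0.2071]
step 3: x^-=[3.0123, -2.2903]  P^-=[0.6957 0.0986; 0.0986 0.3071]  H_jac=[-0.9917 0.0000; 0.0000 0.7521]  S=[0.8542 -0.0906; -0.0906 0.6137]  K=[-0.8075 0.0017; -0.0758 0.3651]  nu=[-0.2789, -0.7010]  x^+=[3.2363, -2.5251]  P^+=[0.1385 0.0193; 0.0193 0.2153]

x_post = [3.2363, -2.5251]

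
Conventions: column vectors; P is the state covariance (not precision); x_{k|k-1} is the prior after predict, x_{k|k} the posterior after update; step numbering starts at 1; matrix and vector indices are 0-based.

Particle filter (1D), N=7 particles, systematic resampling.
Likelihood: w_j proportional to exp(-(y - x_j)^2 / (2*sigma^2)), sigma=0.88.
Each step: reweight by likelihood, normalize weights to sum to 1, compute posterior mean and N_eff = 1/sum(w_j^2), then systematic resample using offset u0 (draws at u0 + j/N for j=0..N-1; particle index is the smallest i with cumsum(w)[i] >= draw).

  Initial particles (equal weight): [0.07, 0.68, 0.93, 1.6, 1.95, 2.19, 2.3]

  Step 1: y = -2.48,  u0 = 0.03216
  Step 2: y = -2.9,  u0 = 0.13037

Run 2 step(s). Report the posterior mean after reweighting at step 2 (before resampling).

step 1: w=[0.8743, 0.0923, 0.0319, 0.0013, 0.0002, 0.0000, 0.0000]  mean=0.1561  Neff=1.2921  idx=[0, 0, 0, 0, 0, 0, 1]
step 2: w=[0.1646, 0.1646, 0.1646, 0.1646, 0.1646, 0.1646, 0.0125]  mean=0.0776  Neff=6.1467  idx=[0, 1, 2, 3, 4, 5, 5]

post_mean = 0.0776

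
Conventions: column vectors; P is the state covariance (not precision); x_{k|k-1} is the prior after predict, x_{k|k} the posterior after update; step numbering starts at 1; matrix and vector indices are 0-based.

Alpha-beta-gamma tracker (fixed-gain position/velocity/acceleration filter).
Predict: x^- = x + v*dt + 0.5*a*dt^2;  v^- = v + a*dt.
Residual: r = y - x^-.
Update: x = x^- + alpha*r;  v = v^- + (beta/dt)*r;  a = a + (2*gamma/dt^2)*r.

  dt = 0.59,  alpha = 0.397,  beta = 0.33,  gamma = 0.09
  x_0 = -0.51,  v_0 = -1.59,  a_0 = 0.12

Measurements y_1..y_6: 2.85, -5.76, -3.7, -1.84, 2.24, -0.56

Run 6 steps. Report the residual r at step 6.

step 1: x_pred=-1.4272  r=4.2772  x^+=0.2708  v^+=0.8731  a^+=2.3317
step 2: x_pred=1.1918  r=-6.9518  x^+=-1.5680  v^+=-1.6395  a^+=-1.2630
step 3: x_pred=-2.7552  r=-0.9448  x^+=-3.1303  v^+=-2.9131  a^+=-1.7516
step 4: x_pred=-5.1539  r=3.3139  x^+=-3.8383  v^+=-2.0930  a^+=-0.0380
step 5: x_pred=-5.0798  r=7.3198  x^+=-2.1738  v^+=1.9786  a^+=3.7470
step 6: x_pred=-0.3543  r=-0.2057  x^+=-0.4359  v^+=4.0743  a^+=3.6406

resid = -0.2057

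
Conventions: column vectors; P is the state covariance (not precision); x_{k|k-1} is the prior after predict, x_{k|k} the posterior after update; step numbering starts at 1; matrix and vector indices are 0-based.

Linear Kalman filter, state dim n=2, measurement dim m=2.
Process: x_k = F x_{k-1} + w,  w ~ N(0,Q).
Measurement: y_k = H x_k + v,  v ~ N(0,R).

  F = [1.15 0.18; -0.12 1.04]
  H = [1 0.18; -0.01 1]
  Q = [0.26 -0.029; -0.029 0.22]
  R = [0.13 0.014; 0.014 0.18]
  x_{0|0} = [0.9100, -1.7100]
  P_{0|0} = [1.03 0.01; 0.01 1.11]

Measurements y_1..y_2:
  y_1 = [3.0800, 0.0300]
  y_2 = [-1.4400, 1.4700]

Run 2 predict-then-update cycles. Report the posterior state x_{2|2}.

step 1: x^-=[0.7387, -1.8876]  P^-=[1.6623 0.0484; 0.0484 1.4329]  S=[1.8561 0.3036; 0.3036 1.6121]  K=[0.9255 -0.1546; 0.0203 0.8847]  nu=[2.6811, 1.9250]  x^+=[2.9225, -0.1301]  P^+=[0.1206 -0.0137; -0.0137 0.1594]
step 2: x^-=[3.3375, -0.4860]  P^-=[0.4190 -0.0319; -0.0319 0.3976]  S=[0.5504 0.0496; 0.0496 0.5782]  K=[0.7623 -0.1277; 0.0102 0.6872]  nu=[-4.6900, 1.9893]  x^+=[-0.4919, 0.8331]  P^+=[0.0994 -0.0113; -0.0113 0.1237]

x_post = [-0.4919, 0.8331]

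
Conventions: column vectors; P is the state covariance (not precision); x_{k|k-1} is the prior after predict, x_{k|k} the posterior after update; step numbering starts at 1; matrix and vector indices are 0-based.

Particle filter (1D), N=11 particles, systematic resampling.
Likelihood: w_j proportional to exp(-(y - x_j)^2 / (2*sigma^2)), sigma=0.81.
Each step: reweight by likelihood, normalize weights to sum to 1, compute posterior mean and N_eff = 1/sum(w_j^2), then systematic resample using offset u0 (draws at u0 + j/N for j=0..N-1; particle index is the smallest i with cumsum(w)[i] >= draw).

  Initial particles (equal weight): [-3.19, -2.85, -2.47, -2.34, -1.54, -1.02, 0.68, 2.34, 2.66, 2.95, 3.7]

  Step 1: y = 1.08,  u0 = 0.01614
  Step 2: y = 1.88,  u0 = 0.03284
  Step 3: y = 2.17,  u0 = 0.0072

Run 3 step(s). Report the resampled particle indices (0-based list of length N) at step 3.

resampled_idx = [0, 3, 4, 5, 6, 6, 7, 8, 8, 9, 10]

step 1: w=[0.0000, 0.0000, 0.0000, 0.0001, 0.0037, 0.0240, 0.6114, 0.2060, 0.1030, 0.0481, 0.0037]  mean=1.2969  Neff=2.3269  idx=[5, 6, 6, 6, 6, 6, 6, 7, 7, 7, 8]
step 2: w=[0.0003, 0.0644, 0.0644, 0.0644, 0.0644, 0.0644, 0.0644, 0.1641, 0.1641, 0.1641, 0.1213]  mean=1.7368  Neff=8.3097  idx=[1, 2, 4, 5, 7, 7, 8, 8, 9, 9, 10]
step 3: w=[0.0248, 0.0248, 0.0248, 0.0248, 0.1315, 0.1315, 0.1315, 0.1315, 0.1315, 0.1315, 0.1120]  mean=2.2114  Neff=8.4216  idx=[0, 3, 4, 5, 6, 6, 7, 8, 8, 9, 10]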